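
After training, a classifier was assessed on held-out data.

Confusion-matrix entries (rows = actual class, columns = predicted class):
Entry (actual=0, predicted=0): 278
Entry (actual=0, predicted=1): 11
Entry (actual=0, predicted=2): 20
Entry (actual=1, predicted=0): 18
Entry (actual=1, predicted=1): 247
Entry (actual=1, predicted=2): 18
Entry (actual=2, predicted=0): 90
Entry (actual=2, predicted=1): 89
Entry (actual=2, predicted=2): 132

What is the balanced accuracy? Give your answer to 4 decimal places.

0.7323

Balanced accuracy = mean of per-class recall.
  0: recall = 278/309 = 0.89968
  1: recall = 247/283 = 0.87279
  2: recall = 132/311 = 0.42444
Mean = (0.89968 + 0.87279 + 0.42444) / 3 = 0.7323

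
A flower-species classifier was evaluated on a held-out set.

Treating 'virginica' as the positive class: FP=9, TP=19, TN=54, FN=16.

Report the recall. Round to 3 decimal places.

0.543

Recall = TP/(TP+FN) = 19/(19+16) = 19/35 = 0.543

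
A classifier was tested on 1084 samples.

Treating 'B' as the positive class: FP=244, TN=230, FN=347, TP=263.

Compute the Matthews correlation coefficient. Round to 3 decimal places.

MCC = (TP·TN − FP·FN) / √((TP+FP)(TP+FN)(TN+FP)(TN+FN))
Numerator = 263·230 − 244·347 = -24178
Denominator = √(507·610·474·577) = √84584726460 = 290834.5345
MCC = -24178 / 290834.5345 = -0.083

-0.083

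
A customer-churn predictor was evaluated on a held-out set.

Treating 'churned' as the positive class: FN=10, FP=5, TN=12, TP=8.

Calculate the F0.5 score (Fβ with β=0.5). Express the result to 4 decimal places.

0.5714

Fβ = (1+β²)·TP / ((1+β²)·TP + β²·FN + FP), with β²=1/4
= 1.25·8 / (1.25·8 + 0.25·10 + 5) = 0.5714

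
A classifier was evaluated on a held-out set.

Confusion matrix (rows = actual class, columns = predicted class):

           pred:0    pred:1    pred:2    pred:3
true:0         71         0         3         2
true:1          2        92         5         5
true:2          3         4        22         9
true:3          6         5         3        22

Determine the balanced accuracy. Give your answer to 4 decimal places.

Balanced accuracy = mean of per-class recall.
  0: recall = 71/76 = 0.93421
  1: recall = 92/104 = 0.88462
  2: recall = 22/38 = 0.57895
  3: recall = 22/36 = 0.61111
Mean = (0.93421 + 0.88462 + 0.57895 + 0.61111) / 4 = 0.7522

0.7522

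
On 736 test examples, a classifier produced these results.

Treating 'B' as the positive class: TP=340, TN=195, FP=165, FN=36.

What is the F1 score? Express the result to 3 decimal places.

0.772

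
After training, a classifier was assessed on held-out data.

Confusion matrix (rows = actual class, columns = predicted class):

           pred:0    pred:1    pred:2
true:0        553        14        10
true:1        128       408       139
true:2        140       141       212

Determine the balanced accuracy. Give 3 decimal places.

0.664

Balanced accuracy = mean of per-class recall.
  0: recall = 553/577 = 0.9584
  1: recall = 408/675 = 0.6044
  2: recall = 212/493 = 0.4300
Mean = (0.9584 + 0.6044 + 0.4300) / 3 = 0.664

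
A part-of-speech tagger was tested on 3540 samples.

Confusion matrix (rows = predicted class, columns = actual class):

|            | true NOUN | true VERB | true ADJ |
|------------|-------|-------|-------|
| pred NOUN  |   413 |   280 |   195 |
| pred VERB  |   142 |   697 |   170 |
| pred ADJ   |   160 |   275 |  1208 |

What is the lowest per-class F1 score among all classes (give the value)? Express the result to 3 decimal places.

Per-class F1 score (2·TP/(2·TP+FP+FN)):
  NOUN: TP=413, FP=280+195=475, FN=142+160=302 → 826/1603 = 0.5153
  VERB: TP=697, FP=142+170=312, FN=280+275=555 → 1394/2261 = 0.6165
  ADJ: TP=1208, FP=160+275=435, FN=195+170=365 → 2416/3216 = 0.7512
Lowest is class 'NOUN' with F1 score = 0.515.

0.515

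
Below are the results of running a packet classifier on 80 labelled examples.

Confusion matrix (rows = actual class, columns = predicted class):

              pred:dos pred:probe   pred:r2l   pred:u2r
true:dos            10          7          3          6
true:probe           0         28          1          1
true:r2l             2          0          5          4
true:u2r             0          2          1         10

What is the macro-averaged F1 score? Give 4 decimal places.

0.6066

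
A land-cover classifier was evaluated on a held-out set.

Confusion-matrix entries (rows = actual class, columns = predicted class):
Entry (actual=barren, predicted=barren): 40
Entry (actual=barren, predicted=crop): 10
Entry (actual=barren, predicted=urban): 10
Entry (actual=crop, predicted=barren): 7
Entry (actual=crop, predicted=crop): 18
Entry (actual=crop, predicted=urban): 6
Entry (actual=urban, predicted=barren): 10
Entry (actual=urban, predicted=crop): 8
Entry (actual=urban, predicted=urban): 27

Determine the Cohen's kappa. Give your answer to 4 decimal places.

0.4232

Observed agreement pₒ = trace/N = 85/136 = 0.62500
Expected agreement pₑ = Σ (rowᵢ·colᵢ)/N² = (60·57 + 31·36 + 45·43)/136² = 0.34986
κ = (pₒ − pₑ)/(1 − pₑ) = (0.62500 − 0.34986)/(1 − 0.34986) = 0.4232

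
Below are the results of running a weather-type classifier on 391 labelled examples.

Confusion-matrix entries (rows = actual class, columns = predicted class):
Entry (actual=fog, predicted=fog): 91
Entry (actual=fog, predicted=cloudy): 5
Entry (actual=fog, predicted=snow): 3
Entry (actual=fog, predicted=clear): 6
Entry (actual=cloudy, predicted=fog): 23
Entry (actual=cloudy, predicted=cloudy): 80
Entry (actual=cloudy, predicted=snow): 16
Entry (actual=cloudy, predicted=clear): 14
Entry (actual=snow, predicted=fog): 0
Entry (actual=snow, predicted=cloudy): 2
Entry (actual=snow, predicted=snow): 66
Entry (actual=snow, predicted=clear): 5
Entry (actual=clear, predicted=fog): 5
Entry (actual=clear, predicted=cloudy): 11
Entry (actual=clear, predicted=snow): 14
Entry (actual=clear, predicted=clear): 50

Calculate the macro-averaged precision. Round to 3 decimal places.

0.729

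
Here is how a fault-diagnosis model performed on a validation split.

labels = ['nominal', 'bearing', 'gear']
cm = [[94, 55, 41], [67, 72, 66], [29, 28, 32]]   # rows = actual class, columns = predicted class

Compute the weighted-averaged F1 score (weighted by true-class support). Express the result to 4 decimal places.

Per-class F1 score (2·TP/(2·TP+FP+FN)):
  nominal: TP=94, FP=67+29=96, FN=55+41=96 → 188/380 = 0.49474
  bearing: TP=72, FP=55+28=83, FN=67+66=133 → 144/360 = 0.40000
  gear: TP=32, FP=41+66=107, FN=29+28=57 → 64/228 = 0.28070
Weighted-F1 score = Σ (supportᵢ/N)·F1 scoreᵢ with N=484: (190/484)·0.49474 + (205/484)·0.40000 + (89/484)·0.28070 = 0.4153

0.4153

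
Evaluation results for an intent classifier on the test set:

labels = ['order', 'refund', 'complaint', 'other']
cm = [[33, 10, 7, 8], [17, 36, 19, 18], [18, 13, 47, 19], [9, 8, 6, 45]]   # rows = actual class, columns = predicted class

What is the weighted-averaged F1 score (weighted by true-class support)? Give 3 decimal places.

Per-class F1 score (2·TP/(2·TP+FP+FN)):
  order: TP=33, FP=17+18+9=44, FN=10+7+8=25 → 66/135 = 0.4889
  refund: TP=36, FP=10+13+8=31, FN=17+19+18=54 → 72/157 = 0.4586
  complaint: TP=47, FP=7+19+6=32, FN=18+13+19=50 → 94/176 = 0.5341
  other: TP=45, FP=8+18+19=45, FN=9+8+6=23 → 90/158 = 0.5696
Weighted-F1 score = Σ (supportᵢ/N)·F1 scoreᵢ with N=313: (58/313)·0.4889 + (90/313)·0.4586 + (97/313)·0.5341 + (68/313)·0.5696 = 0.512

0.512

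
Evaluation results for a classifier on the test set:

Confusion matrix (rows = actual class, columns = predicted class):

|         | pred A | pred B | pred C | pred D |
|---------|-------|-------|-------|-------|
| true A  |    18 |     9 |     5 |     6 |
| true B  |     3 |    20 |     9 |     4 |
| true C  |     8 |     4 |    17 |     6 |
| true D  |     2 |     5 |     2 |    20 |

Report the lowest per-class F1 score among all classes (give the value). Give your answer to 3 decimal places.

0.500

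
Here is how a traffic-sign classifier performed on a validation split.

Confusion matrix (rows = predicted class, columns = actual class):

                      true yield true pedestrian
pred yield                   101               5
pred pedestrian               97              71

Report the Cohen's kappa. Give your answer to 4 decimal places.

Observed agreement pₒ = trace/N = 172/274 = 0.62774
Expected agreement pₑ = Σ (rowᵢ·colᵢ)/N² = (198·106 + 76·168)/274² = 0.44962
κ = (pₒ − pₑ)/(1 − pₑ) = (0.62774 − 0.44962)/(1 − 0.44962) = 0.3236

0.3236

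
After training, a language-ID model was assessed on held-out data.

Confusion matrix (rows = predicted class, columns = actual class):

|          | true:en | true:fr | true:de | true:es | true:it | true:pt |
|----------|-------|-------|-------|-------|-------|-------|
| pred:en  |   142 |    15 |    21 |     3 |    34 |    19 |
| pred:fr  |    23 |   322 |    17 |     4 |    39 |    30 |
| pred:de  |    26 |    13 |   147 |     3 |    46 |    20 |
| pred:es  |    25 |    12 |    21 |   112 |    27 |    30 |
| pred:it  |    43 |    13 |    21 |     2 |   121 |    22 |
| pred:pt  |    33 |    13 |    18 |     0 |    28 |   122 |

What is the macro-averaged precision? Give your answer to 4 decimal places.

0.5887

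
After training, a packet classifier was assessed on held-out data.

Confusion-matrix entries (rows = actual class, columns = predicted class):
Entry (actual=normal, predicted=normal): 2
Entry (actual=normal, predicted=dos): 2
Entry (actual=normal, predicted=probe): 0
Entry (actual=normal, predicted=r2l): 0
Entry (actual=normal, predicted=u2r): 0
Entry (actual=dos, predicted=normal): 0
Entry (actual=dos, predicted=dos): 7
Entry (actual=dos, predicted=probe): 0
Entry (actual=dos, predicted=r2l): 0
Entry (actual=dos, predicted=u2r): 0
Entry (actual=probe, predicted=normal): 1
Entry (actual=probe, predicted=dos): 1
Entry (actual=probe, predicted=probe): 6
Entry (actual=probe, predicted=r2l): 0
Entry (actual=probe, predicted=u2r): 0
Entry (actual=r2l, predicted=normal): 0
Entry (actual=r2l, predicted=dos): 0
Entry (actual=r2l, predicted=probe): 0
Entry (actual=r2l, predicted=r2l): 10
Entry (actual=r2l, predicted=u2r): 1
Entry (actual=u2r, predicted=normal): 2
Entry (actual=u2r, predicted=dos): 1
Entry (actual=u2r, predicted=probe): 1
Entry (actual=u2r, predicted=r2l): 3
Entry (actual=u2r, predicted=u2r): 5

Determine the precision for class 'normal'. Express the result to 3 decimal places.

0.400

Take TP from the diagonal, FP from the rest of the 'normal' prediction marginal, FN from the rest of the 'normal' actual marginal.
precision = TP/(TP+FP).
normal: TP=2, FP=0+1+0+2=3 → 2/5 = 0.4000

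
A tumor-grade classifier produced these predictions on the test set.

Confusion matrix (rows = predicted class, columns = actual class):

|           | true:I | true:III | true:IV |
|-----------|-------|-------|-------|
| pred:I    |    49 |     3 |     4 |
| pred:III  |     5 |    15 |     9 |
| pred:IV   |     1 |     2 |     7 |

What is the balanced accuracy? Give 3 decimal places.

Balanced accuracy = mean of per-class recall.
  I: recall = 49/55 = 0.8909
  III: recall = 15/20 = 0.7500
  IV: recall = 7/20 = 0.3500
Mean = (0.8909 + 0.7500 + 0.3500) / 3 = 0.664

0.664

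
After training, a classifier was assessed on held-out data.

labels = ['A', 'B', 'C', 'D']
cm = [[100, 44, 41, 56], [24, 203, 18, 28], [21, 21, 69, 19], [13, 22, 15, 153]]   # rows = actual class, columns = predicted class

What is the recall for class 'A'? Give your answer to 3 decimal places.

0.415

recall = TP/(TP+FN).
A: TP=100, FN=44+41+56=141 → 100/241 = 0.4149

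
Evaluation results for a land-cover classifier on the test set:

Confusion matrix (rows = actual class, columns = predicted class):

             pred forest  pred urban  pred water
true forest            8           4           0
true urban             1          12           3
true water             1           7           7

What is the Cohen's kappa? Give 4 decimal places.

Observed agreement pₒ = trace/N = 27/43 = 0.62791
Expected agreement pₑ = Σ (rowᵢ·colᵢ)/N² = (12·10 + 16·23 + 15·10)/43² = 0.34505
κ = (pₒ − pₑ)/(1 − pₑ) = (0.62791 − 0.34505)/(1 − 0.34505) = 0.4319

0.4319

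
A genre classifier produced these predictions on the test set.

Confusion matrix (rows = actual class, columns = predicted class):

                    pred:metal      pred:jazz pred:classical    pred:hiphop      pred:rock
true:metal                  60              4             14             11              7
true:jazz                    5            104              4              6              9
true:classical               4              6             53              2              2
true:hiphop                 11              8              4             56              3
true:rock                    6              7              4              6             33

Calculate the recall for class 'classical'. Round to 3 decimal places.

Take TP from the diagonal, FP from the rest of the 'classical' prediction marginal, FN from the rest of the 'classical' actual marginal.
recall = TP/(TP+FN).
classical: TP=53, FN=4+6+2+2=14 → 53/67 = 0.7910

0.791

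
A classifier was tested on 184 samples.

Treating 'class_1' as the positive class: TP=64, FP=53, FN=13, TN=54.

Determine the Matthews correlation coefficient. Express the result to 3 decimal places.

MCC = (TP·TN − FP·FN) / √((TP+FP)(TP+FN)(TN+FP)(TN+FN))
Numerator = 64·54 − 53·13 = 2767
Denominator = √(117·77·107·67) = √64585521 = 8036.5117
MCC = 2767 / 8036.5117 = 0.344

0.344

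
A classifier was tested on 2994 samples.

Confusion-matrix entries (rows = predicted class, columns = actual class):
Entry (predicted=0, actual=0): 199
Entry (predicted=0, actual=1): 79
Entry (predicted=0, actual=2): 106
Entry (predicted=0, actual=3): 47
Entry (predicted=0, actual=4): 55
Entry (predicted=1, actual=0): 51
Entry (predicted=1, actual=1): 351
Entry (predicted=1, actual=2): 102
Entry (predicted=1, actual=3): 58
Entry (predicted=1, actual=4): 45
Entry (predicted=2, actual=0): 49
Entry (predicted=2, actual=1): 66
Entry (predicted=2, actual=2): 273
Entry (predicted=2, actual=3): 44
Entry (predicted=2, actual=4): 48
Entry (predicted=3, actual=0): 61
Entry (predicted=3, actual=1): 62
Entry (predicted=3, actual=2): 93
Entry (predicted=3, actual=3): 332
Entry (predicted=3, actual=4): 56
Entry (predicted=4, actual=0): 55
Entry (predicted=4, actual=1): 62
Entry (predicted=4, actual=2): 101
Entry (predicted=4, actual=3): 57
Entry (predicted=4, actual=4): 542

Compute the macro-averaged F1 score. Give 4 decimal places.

Per-class F1 score (2·TP/(2·TP+FP+FN)):
  0: TP=199, FP=79+106+47+55=287, FN=51+49+61+55=216 → 398/901 = 0.44173
  1: TP=351, FP=51+102+58+45=256, FN=79+66+62+62=269 → 702/1227 = 0.57213
  2: TP=273, FP=49+66+44+48=207, FN=106+102+93+101=402 → 546/1155 = 0.47273
  3: TP=332, FP=61+62+93+56=272, FN=47+58+44+57=206 → 664/1142 = 0.58144
  4: TP=542, FP=55+62+101+57=275, FN=55+45+48+56=204 → 1084/1563 = 0.69354
Macro-F1 score = mean = (0.44173 + 0.57213 + 0.47273 + 0.58144 + 0.69354) / 5 = 0.5523

0.5523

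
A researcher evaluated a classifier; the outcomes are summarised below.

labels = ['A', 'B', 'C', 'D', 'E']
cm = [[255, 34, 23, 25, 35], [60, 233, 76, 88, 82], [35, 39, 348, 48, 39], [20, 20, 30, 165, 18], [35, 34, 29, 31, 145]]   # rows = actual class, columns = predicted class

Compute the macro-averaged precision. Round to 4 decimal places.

0.5763

Per-class precision (TP/(TP+FP)):
  A: TP=255, FP=60+35+20+35=150 → 255/405 = 0.62963
  B: TP=233, FP=34+39+20+34=127 → 233/360 = 0.64722
  C: TP=348, FP=23+76+30+29=158 → 348/506 = 0.68775
  D: TP=165, FP=25+88+48+31=192 → 165/357 = 0.46218
  E: TP=145, FP=35+82+39+18=174 → 145/319 = 0.45455
Macro-precision = mean = (0.62963 + 0.64722 + 0.68775 + 0.46218 + 0.45455) / 5 = 0.5763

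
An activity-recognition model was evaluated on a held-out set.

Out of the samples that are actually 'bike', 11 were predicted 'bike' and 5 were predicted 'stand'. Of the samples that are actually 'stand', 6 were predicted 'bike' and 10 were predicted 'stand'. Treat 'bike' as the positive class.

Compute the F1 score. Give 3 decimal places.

0.667

Precision = TP/(TP+FP) = 11/17 = 0.6471
Recall = TP/(TP+FN) = 11/16 = 0.6875
F1 = 2·TP/(2·TP+FP+FN) = 22/33 = 0.667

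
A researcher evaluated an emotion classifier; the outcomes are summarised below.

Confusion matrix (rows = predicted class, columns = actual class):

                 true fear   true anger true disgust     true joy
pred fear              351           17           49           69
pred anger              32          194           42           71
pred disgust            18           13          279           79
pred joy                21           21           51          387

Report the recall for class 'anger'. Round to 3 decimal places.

Treat 'anger' as positive and all other classes as negative.
recall = TP/(TP+FN).
anger: TP=194, FN=17+13+21=51 → 194/245 = 0.7918

0.792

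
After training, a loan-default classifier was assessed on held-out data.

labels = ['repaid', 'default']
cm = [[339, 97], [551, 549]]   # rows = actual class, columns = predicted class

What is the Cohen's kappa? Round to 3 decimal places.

0.210

Observed agreement pₒ = trace/N = 888/1536 = 0.5781
Expected agreement pₑ = Σ (rowᵢ·colᵢ)/N² = (436·890 + 1100·646)/1536² = 0.4657
κ = (pₒ − pₑ)/(1 − pₑ) = (0.5781 − 0.4657)/(1 − 0.4657) = 0.210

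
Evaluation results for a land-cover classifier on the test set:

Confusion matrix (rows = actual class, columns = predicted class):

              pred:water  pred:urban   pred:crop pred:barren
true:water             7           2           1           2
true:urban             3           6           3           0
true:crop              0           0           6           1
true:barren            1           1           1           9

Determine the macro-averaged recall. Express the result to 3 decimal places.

0.673

Per-class recall (TP/(TP+FN)):
  water: TP=7, FN=2+1+2=5 → 7/12 = 0.5833
  urban: TP=6, FN=3+3+0=6 → 6/12 = 0.5000
  crop: TP=6, FN=0+0+1=1 → 6/7 = 0.8571
  barren: TP=9, FN=1+1+1=3 → 9/12 = 0.7500
Macro-recall = mean = (0.5833 + 0.5000 + 0.8571 + 0.7500) / 4 = 0.673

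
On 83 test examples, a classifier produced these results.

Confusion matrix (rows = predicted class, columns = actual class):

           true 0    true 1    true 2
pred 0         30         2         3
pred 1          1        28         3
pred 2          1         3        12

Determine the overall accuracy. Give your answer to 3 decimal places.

0.843

Accuracy = trace / total = (30+28+12=70) / 83 = 70/83 = 0.843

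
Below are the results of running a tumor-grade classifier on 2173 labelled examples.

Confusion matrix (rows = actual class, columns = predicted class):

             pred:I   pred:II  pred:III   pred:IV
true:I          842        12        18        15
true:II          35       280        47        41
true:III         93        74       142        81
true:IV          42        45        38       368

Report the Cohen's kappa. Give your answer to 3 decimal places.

0.645

Observed agreement pₒ = trace/N = 1632/2173 = 0.7510
Expected agreement pₑ = Σ (rowᵢ·colᵢ)/N² = (887·1012 + 403·411 + 390·245 + 493·505)/2173² = 0.2981
κ = (pₒ − pₑ)/(1 − pₑ) = (0.7510 − 0.2981)/(1 − 0.2981) = 0.645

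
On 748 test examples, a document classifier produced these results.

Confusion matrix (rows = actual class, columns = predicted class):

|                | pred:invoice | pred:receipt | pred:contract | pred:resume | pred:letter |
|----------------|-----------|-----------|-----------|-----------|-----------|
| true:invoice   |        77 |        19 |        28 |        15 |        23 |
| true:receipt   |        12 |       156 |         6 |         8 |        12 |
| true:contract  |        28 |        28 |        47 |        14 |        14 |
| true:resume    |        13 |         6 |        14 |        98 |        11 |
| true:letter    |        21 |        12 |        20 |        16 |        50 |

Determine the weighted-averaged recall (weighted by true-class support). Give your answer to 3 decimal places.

0.572

Per-class recall (TP/(TP+FN)):
  invoice: TP=77, FN=19+28+15+23=85 → 77/162 = 0.4753
  receipt: TP=156, FN=12+6+8+12=38 → 156/194 = 0.8041
  contract: TP=47, FN=28+28+14+14=84 → 47/131 = 0.3588
  resume: TP=98, FN=13+6+14+11=44 → 98/142 = 0.6901
  letter: TP=50, FN=21+12+20+16=69 → 50/119 = 0.4202
Weighted-recall = Σ (supportᵢ/N)·recallᵢ with N=748: (162/748)·0.4753 + (194/748)·0.8041 + (131/748)·0.3588 + (142/748)·0.6901 + (119/748)·0.4202 = 0.572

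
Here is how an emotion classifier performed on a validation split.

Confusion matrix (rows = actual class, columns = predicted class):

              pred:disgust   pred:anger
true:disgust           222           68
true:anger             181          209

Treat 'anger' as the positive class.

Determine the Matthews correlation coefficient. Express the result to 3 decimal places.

MCC = (TP·TN − FP·FN) / √((TP+FP)(TP+FN)(TN+FP)(TN+FN))
Numerator = 209·222 − 68·181 = 34090
Denominator = √(277·390·290·403) = √12625466100 = 112363.0994
MCC = 34090 / 112363.0994 = 0.303

0.303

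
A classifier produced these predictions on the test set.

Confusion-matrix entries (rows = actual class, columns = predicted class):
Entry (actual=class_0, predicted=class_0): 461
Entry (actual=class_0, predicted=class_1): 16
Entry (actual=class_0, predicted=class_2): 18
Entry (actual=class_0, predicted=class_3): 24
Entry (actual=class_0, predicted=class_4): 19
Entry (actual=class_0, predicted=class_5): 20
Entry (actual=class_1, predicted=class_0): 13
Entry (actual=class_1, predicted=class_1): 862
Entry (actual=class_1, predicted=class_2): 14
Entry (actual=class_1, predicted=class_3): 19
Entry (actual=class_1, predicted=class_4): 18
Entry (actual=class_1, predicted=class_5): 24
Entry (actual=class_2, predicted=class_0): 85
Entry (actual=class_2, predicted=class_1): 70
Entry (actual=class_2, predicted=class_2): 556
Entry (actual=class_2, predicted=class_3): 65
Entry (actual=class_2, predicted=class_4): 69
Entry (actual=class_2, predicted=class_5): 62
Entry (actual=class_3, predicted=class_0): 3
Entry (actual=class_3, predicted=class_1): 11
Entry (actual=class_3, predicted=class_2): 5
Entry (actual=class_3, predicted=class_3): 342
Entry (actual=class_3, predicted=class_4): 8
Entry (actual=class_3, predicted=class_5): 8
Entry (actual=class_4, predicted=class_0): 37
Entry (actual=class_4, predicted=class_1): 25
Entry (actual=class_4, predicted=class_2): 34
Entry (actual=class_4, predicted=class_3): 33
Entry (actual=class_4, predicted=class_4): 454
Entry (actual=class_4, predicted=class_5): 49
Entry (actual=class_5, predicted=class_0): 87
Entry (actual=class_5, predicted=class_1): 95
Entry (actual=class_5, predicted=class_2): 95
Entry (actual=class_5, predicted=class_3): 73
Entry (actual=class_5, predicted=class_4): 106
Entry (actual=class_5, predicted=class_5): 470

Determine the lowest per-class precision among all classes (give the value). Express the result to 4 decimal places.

Per-class precision (TP/(TP+FP)):
  class_0: TP=461, FP=13+85+3+37+87=225 → 461/686 = 0.67201
  class_1: TP=862, FP=16+70+11+25+95=217 → 862/1079 = 0.79889
  class_2: TP=556, FP=18+14+5+34+95=166 → 556/722 = 0.77008
  class_3: TP=342, FP=24+19+65+33+73=214 → 342/556 = 0.61511
  class_4: TP=454, FP=19+18+69+8+106=220 → 454/674 = 0.67359
  class_5: TP=470, FP=20+24+62+8+49=163 → 470/633 = 0.74250
Lowest is class 'class_3' with precision = 0.6151.

0.6151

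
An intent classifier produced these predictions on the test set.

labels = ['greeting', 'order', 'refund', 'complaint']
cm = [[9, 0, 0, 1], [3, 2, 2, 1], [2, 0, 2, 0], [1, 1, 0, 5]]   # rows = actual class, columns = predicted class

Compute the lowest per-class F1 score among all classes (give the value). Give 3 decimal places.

Per-class F1 score (2·TP/(2·TP+FP+FN)):
  greeting: TP=9, FP=3+2+1=6, FN=0+0+1=1 → 18/25 = 0.7200
  order: TP=2, FP=0+0+1=1, FN=3+2+1=6 → 4/11 = 0.3636
  refund: TP=2, FP=0+2+0=2, FN=2+0+0=2 → 4/8 = 0.5000
  complaint: TP=5, FP=1+1+0=2, FN=1+1+0=2 → 10/14 = 0.7143
Lowest is class 'order' with F1 score = 0.364.

0.364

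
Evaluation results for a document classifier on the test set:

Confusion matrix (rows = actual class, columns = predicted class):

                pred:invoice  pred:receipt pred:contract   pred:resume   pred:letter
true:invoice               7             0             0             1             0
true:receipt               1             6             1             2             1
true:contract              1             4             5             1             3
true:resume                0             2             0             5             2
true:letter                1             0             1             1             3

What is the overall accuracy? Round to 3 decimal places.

Accuracy = trace / total = (7+6+5+5+3=26) / 48 = 26/48 = 0.542

0.542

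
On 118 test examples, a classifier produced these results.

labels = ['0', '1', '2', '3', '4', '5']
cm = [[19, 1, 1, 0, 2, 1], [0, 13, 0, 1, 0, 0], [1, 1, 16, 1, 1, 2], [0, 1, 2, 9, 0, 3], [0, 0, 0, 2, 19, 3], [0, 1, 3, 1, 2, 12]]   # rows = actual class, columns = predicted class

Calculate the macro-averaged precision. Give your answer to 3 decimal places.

Per-class precision (TP/(TP+FP)):
  0: TP=19, FP=0+1+0+0+0=1 → 19/20 = 0.9500
  1: TP=13, FP=1+1+1+0+1=4 → 13/17 = 0.7647
  2: TP=16, FP=1+0+2+0+3=6 → 16/22 = 0.7273
  3: TP=9, FP=0+1+1+2+1=5 → 9/14 = 0.6429
  4: TP=19, FP=2+0+1+0+2=5 → 19/24 = 0.7917
  5: TP=12, FP=1+0+2+3+3=9 → 12/21 = 0.5714
Macro-precision = mean = (0.9500 + 0.7647 + 0.7273 + 0.6429 + 0.7917 + 0.5714) / 6 = 0.741

0.741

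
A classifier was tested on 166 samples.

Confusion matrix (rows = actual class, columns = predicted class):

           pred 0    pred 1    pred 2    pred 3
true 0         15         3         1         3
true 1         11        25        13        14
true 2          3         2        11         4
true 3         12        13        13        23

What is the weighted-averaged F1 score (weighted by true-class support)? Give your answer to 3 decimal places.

Per-class F1 score (2·TP/(2·TP+FP+FN)):
  0: TP=15, FP=11+3+12=26, FN=3+1+3=7 → 30/63 = 0.4762
  1: TP=25, FP=3+2+13=18, FN=11+13+14=38 → 50/106 = 0.4717
  2: TP=11, FP=1+13+13=27, FN=3+2+4=9 → 22/58 = 0.3793
  3: TP=23, FP=3+14+4=21, FN=12+13+13=38 → 46/105 = 0.4381
Weighted-F1 score = Σ (supportᵢ/N)·F1 scoreᵢ with N=166: (22/166)·0.4762 + (63/166)·0.4717 + (20/166)·0.3793 + (61/166)·0.4381 = 0.449

0.449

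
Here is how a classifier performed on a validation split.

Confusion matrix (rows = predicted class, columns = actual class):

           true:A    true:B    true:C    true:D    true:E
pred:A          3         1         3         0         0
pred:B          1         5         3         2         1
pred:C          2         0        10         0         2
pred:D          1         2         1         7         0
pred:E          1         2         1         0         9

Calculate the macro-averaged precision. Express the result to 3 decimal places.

0.578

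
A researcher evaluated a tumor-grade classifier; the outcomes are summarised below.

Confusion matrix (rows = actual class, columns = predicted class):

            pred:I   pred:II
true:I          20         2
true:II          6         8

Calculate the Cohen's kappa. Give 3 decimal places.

Observed agreement pₒ = trace/N = 28/36 = 0.7778
Expected agreement pₑ = Σ (rowᵢ·colᵢ)/N² = (22·26 + 14·10)/36² = 0.5494
κ = (pₒ − pₑ)/(1 − pₑ) = (0.7778 − 0.5494)/(1 − 0.5494) = 0.507

0.507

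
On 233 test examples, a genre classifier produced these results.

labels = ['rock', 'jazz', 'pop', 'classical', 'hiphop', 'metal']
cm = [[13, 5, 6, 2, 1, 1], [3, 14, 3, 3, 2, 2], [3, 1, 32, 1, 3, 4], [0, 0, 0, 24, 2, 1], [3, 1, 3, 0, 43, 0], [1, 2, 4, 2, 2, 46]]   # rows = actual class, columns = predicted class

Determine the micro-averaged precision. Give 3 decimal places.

Micro-averaging pools counts across classes: ΣTP=172, ΣFP=61, ΣFN=61.
Micro-precision = TP/(TP+FP) on pooled counts = 0.738 (equals overall accuracy in single-label multiclass).

0.738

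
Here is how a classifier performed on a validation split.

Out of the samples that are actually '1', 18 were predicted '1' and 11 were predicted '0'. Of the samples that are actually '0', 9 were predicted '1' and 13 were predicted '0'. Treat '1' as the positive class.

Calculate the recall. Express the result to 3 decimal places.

Recall = TP/(TP+FN) = 18/(18+11) = 18/29 = 0.621

0.621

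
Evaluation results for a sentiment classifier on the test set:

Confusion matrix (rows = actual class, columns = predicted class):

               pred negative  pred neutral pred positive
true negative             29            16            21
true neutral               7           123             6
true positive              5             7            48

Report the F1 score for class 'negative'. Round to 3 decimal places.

Treat 'negative' as positive and all other classes as negative.
F1 score = 2·TP/(2·TP+FP+FN).
negative: TP=29, FP=7+5=12, FN=16+21=37 → 58/107 = 0.5421

0.542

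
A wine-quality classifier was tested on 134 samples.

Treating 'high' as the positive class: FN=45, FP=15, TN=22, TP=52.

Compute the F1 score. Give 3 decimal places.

0.634

Precision = TP/(TP+FP) = 52/67 = 0.7761
Recall = TP/(TP+FN) = 52/97 = 0.5361
F1 = 2·TP/(2·TP+FP+FN) = 104/164 = 0.634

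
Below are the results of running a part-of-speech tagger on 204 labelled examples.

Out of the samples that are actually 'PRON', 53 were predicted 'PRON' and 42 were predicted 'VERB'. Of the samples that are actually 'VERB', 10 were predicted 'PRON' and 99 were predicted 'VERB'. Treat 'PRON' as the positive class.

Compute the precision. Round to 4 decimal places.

0.8413

Precision = TP/(TP+FP) = 53/(53+10) = 53/63 = 0.8413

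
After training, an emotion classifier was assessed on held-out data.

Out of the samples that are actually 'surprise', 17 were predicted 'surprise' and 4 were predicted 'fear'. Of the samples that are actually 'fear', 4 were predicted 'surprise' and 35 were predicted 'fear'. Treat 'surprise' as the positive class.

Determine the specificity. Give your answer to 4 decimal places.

Specificity = TN/(TN+FP) = 35/(35+4) = 0.8974

0.8974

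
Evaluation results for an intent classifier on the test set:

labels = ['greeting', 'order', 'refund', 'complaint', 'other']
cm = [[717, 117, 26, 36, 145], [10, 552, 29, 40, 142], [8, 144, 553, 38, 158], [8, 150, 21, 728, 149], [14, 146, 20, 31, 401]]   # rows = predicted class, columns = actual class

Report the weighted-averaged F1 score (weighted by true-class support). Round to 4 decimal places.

0.6555

Per-class F1 score (2·TP/(2·TP+FP+FN)):
  greeting: TP=717, FP=117+26+36+145=324, FN=10+8+8+14=40 → 1434/1798 = 0.79755
  order: TP=552, FP=10+29+40+142=221, FN=117+144+150+146=557 → 1104/1882 = 0.58661
  refund: TP=553, FP=8+144+38+158=348, FN=26+29+21+20=96 → 1106/1550 = 0.71355
  complaint: TP=728, FP=8+150+21+149=328, FN=36+40+38+31=145 → 1456/1929 = 0.75480
  other: TP=401, FP=14+146+20+31=211, FN=145+142+158+149=594 → 802/1607 = 0.49907
Weighted-F1 score = Σ (supportᵢ/N)·F1 scoreᵢ with N=4383: (757/4383)·0.79755 + (1109/4383)·0.58661 + (649/4383)·0.71355 + (873/4383)·0.75480 + (995/4383)·0.49907 = 0.6555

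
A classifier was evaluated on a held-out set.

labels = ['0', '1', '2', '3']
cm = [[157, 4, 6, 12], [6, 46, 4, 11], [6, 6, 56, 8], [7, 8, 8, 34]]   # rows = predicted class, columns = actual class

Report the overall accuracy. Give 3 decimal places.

Accuracy = trace / total = (157+46+56+34=293) / 379 = 293/379 = 0.773

0.773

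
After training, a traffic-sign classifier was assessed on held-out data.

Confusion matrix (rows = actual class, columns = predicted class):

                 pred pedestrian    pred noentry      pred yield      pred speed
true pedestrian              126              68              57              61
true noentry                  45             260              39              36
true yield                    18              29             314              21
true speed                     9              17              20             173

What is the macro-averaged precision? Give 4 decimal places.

Per-class precision (TP/(TP+FP)):
  pedestrian: TP=126, FP=45+18+9=72 → 126/198 = 0.63636
  noentry: TP=260, FP=68+29+17=114 → 260/374 = 0.69519
  yield: TP=314, FP=57+39+20=116 → 314/430 = 0.73023
  speed: TP=173, FP=61+36+21=118 → 173/291 = 0.59450
Macro-precision = mean = (0.63636 + 0.69519 + 0.73023 + 0.59450) / 4 = 0.6641

0.6641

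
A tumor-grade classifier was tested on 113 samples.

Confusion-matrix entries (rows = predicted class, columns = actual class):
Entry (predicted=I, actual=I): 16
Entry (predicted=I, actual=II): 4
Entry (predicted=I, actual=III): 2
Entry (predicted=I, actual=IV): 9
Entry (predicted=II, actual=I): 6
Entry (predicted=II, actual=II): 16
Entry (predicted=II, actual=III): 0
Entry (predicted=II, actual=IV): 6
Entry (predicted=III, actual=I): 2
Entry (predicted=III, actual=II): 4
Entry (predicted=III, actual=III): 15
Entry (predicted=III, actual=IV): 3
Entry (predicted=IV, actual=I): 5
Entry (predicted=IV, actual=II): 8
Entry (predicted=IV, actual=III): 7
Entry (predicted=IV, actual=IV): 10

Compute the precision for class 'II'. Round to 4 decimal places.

One-vs-rest for 'II': TP = diagonal; FP = other classes predicted 'II'; FN = 'II' predicted as other.
precision = TP/(TP+FP).
II: TP=16, FP=6+0+6=12 → 16/28 = 0.57143

0.5714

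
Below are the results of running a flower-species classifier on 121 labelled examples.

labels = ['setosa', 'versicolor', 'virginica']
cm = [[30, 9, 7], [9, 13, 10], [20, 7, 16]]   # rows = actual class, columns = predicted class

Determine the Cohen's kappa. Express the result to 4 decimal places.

Observed agreement pₒ = trace/N = 59/121 = 0.48760
Expected agreement pₑ = Σ (rowᵢ·colᵢ)/N² = (46·59 + 32·29 + 43·33)/121² = 0.34567
κ = (pₒ − pₑ)/(1 − pₑ) = (0.48760 − 0.34567)/(1 − 0.34567) = 0.2169

0.2169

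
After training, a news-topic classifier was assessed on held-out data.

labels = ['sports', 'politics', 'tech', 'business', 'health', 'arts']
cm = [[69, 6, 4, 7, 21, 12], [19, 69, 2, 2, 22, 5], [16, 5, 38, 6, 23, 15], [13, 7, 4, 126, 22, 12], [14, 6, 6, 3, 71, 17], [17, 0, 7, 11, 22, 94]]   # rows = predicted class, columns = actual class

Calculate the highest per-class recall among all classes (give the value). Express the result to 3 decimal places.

Per-class recall (TP/(TP+FN)):
  sports: TP=69, FN=19+16+13+14+17=79 → 69/148 = 0.4662
  politics: TP=69, FN=6+5+7+6+0=24 → 69/93 = 0.7419
  tech: TP=38, FN=4+2+4+6+7=23 → 38/61 = 0.6230
  business: TP=126, FN=7+2+6+3+11=29 → 126/155 = 0.8129
  health: TP=71, FN=21+22+23+22+22=110 → 71/181 = 0.3923
  arts: TP=94, FN=12+5+15+12+17=61 → 94/155 = 0.6065
Highest is class 'business' with recall = 0.813.

0.813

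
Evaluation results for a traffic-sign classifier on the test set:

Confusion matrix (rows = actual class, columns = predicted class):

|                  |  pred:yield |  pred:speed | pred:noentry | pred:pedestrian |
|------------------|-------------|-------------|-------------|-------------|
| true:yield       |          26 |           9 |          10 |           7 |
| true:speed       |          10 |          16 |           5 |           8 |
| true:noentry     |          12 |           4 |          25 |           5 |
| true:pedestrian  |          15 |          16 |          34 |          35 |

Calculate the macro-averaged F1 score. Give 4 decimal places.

Per-class F1 score (2·TP/(2·TP+FP+FN)):
  yield: TP=26, FP=10+12+15=37, FN=9+10+7=26 → 52/115 = 0.45217
  speed: TP=16, FP=9+4+16=29, FN=10+5+8=23 → 32/84 = 0.38095
  noentry: TP=25, FP=10+5+34=49, FN=12+4+5=21 → 50/120 = 0.41667
  pedestrian: TP=35, FP=7+8+5=20, FN=15+16+34=65 → 70/155 = 0.45161
Macro-F1 score = mean = (0.45217 + 0.38095 + 0.41667 + 0.45161) / 4 = 0.4254

0.4254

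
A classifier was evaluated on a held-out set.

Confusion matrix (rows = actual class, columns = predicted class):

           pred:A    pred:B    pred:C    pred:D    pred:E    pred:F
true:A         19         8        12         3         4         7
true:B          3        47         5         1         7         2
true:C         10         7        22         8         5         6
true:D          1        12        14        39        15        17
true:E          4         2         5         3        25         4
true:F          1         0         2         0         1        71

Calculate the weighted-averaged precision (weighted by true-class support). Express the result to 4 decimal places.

0.5800

Per-class precision (TP/(TP+FP)):
  A: TP=19, FP=3+10+1+4+1=19 → 19/38 = 0.50000
  B: TP=47, FP=8+7+12+2+0=29 → 47/76 = 0.61842
  C: TP=22, FP=12+5+14+5+2=38 → 22/60 = 0.36667
  D: TP=39, FP=3+1+8+3+0=15 → 39/54 = 0.72222
  E: TP=25, FP=4+7+5+15+1=32 → 25/57 = 0.43860
  F: TP=71, FP=7+2+6+17+4=36 → 71/107 = 0.66355
Weighted-precision = Σ (supportᵢ/N)·precisionᵢ with N=392: (53/392)·0.50000 + (65/392)·0.61842 + (58/392)·0.36667 + (98/392)·0.72222 + (43/392)·0.43860 + (75/392)·0.66355 = 0.5800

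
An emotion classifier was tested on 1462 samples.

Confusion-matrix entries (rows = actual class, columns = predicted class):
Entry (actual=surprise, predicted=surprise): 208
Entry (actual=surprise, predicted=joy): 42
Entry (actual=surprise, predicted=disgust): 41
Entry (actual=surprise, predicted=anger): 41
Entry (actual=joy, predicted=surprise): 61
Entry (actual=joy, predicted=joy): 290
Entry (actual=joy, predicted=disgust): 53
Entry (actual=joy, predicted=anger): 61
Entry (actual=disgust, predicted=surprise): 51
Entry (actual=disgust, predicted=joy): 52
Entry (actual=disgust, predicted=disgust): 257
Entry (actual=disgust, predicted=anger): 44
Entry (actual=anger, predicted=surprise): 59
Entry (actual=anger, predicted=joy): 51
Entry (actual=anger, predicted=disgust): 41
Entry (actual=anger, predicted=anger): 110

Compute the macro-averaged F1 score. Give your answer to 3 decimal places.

Per-class F1 score (2·TP/(2·TP+FP+FN)):
  surprise: TP=208, FP=61+51+59=171, FN=42+41+41=124 → 416/711 = 0.5851
  joy: TP=290, FP=42+52+51=145, FN=61+53+61=175 → 580/900 = 0.6444
  disgust: TP=257, FP=41+53+41=135, FN=51+52+44=147 → 514/796 = 0.6457
  anger: TP=110, FP=41+61+44=146, FN=59+51+41=151 → 220/517 = 0.4255
Macro-F1 score = mean = (0.5851 + 0.6444 + 0.6457 + 0.4255) / 4 = 0.575

0.575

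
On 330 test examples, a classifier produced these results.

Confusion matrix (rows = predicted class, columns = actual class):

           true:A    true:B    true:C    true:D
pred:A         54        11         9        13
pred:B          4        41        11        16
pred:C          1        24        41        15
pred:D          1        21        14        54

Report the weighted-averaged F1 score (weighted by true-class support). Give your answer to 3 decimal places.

Per-class F1 score (2·TP/(2·TP+FP+FN)):
  A: TP=54, FP=11+9+13=33, FN=4+1+1=6 → 108/147 = 0.7347
  B: TP=41, FP=4+11+16=31, FN=11+24+21=56 → 82/169 = 0.4852
  C: TP=41, FP=1+24+15=40, FN=9+11+14=34 → 82/156 = 0.5256
  D: TP=54, FP=1+21+14=36, FN=13+16+15=44 → 108/188 = 0.5745
Weighted-F1 score = Σ (supportᵢ/N)·F1 scoreᵢ with N=330: (60/330)·0.7347 + (97/330)·0.4852 + (75/330)·0.5256 + (98/330)·0.5745 = 0.566

0.566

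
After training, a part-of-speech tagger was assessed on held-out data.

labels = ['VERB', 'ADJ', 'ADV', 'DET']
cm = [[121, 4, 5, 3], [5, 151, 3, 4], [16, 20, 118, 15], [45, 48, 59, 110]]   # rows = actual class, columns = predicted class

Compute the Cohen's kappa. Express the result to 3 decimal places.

Observed agreement pₒ = trace/N = 500/727 = 0.6878
Expected agreement pₑ = Σ (rowᵢ·colᵢ)/N² = (133·187 + 163·223 + 169·185 + 262·132)/727² = 0.2404
κ = (pₒ − pₑ)/(1 − pₑ) = (0.6878 − 0.2404)/(1 − 0.2404) = 0.589

0.589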